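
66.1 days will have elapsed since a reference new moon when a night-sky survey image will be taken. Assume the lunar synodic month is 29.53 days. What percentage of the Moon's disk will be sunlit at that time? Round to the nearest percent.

Reduce mod P: 66.1 − 2×29.53 = 7.04 d into the current lunation.
Elongation θ = 360° × 7.04/29.53 ≈ 85.8°.
Illuminated fraction = (1 − cos 85.8°)/2 = (1 − 0.073)/2 ≈ 0.464, so 46%.

46%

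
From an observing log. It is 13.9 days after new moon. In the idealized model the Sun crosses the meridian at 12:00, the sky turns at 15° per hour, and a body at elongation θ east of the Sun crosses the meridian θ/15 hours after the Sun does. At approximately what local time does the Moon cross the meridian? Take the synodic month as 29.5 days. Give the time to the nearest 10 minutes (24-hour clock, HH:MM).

Elongation θ = 360° × 13.9/29.5 ≈ 169.6°.
At 15° of sky rotation per hour, 169.6° corresponds to a 11.31 h lag.
12:00 + 11.308 h ≈ 23:19 → 23:20 to the nearest ten minutes.

23:20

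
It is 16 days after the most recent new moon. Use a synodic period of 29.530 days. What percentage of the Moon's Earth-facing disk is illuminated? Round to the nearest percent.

98%

Elongation θ = 360° × 16/29.530 ≈ 195.1°.
Illuminated fraction = (1 − cos 195.1°)/2 = (1 − (-0.966))/2 ≈ 0.983, so 98%.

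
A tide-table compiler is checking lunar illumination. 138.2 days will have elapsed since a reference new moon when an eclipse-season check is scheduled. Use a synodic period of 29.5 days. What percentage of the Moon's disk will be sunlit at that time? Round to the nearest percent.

138.2 d spans 4 complete synodic months (4 × 29.5 = 118.00 d) plus 20.20 d.
The Moon has covered 20.20/29.5 of its cycle, so θ ≈ 360° × 20.20/29.5 = 246.5°.
Illuminated fraction = (1 − cos 246.5°)/2 = (1 − (-0.399))/2 ≈ 0.699, so 70%.

70%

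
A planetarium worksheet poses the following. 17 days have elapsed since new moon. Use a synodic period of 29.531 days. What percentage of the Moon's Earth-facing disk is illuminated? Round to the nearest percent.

The Moon has covered 17/29.531 of its cycle, so θ ≈ 360° × 17/29.531 = 207.2°.
With cos θ = (-0.889), the lit fraction is (1 − (-0.889))/2 ≈ 0.945, so 94%.

94%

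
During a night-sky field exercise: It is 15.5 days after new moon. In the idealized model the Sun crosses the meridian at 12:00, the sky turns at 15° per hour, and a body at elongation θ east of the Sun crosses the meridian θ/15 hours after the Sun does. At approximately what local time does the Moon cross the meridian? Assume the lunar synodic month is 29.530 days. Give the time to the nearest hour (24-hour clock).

01:00

Phase angle: θ = 360°·(15.5 d)/(29.530 d) = 189.0°.
The Moon trails the Sun by θ/15 = 189.0/15 ≈ 12.60 hours.
12:00 + 12.60 h ≈ 00:36 → 01:00 to the nearest hour.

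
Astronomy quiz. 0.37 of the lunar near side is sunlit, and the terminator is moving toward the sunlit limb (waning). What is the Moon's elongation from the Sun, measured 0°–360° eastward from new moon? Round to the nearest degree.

Invert f = (1 − cos θ)/2 to get cos θ = 1 − 2(0.37) = 0.260, hence θ₀ = arccos 0.260 = 74.9°.
Since the Moon is past full (waning), take the reflex angle: θ = 360° − 74.9° = 285.1°.

285°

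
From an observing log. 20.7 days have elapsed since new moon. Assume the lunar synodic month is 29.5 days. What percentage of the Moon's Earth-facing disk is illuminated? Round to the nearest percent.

65%

The Moon has covered 20.7/29.5 of its cycle, so θ ≈ 360° × 20.7/29.5 = 252.6°.
With cos θ = (-0.299), the lit fraction is (1 − (-0.299))/2 ≈ 0.649, so 65%.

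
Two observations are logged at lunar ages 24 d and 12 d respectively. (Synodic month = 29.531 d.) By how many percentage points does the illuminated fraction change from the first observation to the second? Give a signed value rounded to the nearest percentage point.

θ₁ = 360° × 24/29.531 = 292.6°, f₁ = (1 − cos θ₁)/2 = 0.308.
θ₂ = 360° × 12/29.531 = 146.3°, f₂ = (1 − cos θ₂)/2 = 0.916.
Change = f₂ − f₁ = +0.608 → +61 percentage points.

+61 percentage points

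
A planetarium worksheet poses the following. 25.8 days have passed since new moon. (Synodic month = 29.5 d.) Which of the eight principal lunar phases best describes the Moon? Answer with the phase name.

waning crescent

At 25.8/29.5 of the cycle, θ ≈ 315° — the waning crescent range.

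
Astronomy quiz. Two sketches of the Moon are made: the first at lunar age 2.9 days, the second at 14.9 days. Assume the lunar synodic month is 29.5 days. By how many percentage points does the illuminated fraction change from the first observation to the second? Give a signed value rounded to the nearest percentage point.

+91 pp

θ₁ = 360° × 2.9/29.5 = 35.4°, f₁ = (1 − cos θ₁)/2 = 0.092.
θ₂ = 360° × 14.9/29.5 = 181.8°, f₂ = (1 − cos θ₂)/2 = 1.000.
Change = f₂ − f₁ = +0.907 → +91 percentage points.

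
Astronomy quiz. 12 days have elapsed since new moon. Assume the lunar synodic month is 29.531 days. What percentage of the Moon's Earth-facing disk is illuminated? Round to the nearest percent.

Elongation θ = 360° × 12/29.531 ≈ 146.3°.
Illuminated fraction = (1 − cos 146.3°)/2 = (1 − (-0.832))/2 ≈ 0.916, so 92%.

92%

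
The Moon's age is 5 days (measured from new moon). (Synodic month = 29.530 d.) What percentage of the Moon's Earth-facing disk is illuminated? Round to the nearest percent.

26%

Phase angle: θ = 360°·(5 d)/(29.530 d) = 61.0°.
cos 61.0° = 0.485, so f = (1 − 0.485)/2 = 0.257, so 26%.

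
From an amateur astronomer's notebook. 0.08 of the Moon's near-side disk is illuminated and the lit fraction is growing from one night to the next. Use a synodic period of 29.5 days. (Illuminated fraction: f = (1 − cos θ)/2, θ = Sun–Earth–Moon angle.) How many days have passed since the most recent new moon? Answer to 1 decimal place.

2.7 days

Invert f = (1 − cos θ)/2 to get cos θ = 1 − 2(0.08) = 0.840, hence θ₀ = arccos 0.840 = 32.9°.
Before full moon the principal value applies: θ = 32.9°.
At 360°/29.5 d per day, 32.9° corresponds to 2.69 days.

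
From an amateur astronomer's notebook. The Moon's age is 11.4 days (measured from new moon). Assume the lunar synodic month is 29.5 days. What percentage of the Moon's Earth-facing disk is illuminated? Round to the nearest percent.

Phase angle: θ = 360°·(11.4 d)/(29.5 d) = 139.1°.
With cos θ = (-0.756), the lit fraction is (1 − (-0.756))/2 ≈ 0.878, so 88%.

88%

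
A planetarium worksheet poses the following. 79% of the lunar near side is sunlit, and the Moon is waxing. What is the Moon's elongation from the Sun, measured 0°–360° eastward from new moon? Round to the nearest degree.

125°

Invert f = (1 − cos θ)/2 to get cos θ = 1 − 2(0.79) = -0.580, hence θ₀ = arccos -0.580 = 125.5°.
Before full moon the principal value applies: θ = 125.5°.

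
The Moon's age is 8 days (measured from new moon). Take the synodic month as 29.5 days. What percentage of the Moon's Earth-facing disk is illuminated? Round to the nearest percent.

57%

Phase angle: θ = 360°·(8 d)/(29.5 d) = 97.6°.
With cos θ = (-0.133), the lit fraction is (1 − (-0.133))/2 ≈ 0.566, so 57%.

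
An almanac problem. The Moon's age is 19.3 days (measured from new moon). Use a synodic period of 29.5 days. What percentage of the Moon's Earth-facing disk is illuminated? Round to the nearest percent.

78%

Elongation θ = 360° × 19.3/29.5 ≈ 235.5°.
With cos θ = (-0.566), the lit fraction is (1 − (-0.566))/2 ≈ 0.783, so 78%.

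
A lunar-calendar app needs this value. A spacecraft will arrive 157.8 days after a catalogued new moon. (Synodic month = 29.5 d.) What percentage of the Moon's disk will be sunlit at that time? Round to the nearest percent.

157.8/29.5 = 5.349 lunations, so 5 complete cycles and 10.30 d into the next.
The Moon has covered 10.30/29.5 of its cycle, so θ ≈ 360° × 10.30/29.5 = 125.7°.
cos 125.7° = (-0.583), so f = (1 − (-0.583))/2 = 0.792, so 79%.

79%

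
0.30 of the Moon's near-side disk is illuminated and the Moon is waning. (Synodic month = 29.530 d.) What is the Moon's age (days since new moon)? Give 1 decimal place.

24.1 days

Invert f = (1 − cos θ)/2 to get cos θ = 1 − 2(0.30) = 0.400, hence θ₀ = arccos 0.400 = 66.4°.
A waning Moon lies in 180°–360°, so θ = 360° − 66.4° = 293.6°.
At 360°/29.530 d per day, 293.6° corresponds to 24.08 days.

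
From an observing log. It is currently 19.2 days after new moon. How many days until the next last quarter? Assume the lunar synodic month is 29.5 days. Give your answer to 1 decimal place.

Last quarter is 0.75 of the way through the cycle: age 0.75 × 29.5 = 22.125 d.
That is 22.125 − 19.2 = 2.925 days ahead.

2.9 days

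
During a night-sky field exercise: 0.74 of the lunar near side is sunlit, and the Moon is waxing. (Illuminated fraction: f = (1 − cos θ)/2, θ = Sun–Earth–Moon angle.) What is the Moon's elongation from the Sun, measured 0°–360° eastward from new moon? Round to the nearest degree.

From f = (1 − cos θ)/2: cos θ = 1 − 2×0.74 = -0.480; arccos → 118.7°.
Waxing ⇒ before full, so θ = 118.7°.

119°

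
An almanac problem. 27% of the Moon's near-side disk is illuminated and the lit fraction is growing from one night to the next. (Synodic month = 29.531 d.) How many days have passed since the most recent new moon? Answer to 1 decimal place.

cos θ = 1 − 2f = 0.460, giving a principal value of 62.6°.
Before full moon the principal value applies: θ = 62.6°.
Age = 29.531 × 62.6°/360° ≈ 5.14 days.

5.1 days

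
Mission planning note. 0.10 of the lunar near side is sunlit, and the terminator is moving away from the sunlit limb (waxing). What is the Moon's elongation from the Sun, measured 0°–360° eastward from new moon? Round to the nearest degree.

37°

From f = (1 − cos θ)/2: cos θ = 1 − 2×0.10 = 0.800; arccos → 36.9°.
Waxing ⇒ before full, so θ = 36.9°.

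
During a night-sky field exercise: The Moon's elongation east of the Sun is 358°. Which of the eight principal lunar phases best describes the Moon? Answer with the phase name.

new moon

358° lies in the new moon sector of the 8-phase cycle.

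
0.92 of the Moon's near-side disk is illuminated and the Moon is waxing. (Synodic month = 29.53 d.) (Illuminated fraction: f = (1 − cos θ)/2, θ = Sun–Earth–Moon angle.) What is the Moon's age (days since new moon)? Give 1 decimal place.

12.1 days

cos θ = 1 − 2f = -0.840, giving a principal value of 147.1°.
Before full moon the principal value applies: θ = 147.1°.
That fraction of the synodic month is 147.1/360 × 29.53 d ≈ 12.07 d.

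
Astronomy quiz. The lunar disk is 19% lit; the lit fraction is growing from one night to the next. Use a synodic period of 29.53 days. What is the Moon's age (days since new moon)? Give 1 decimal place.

4.2 days

From f = (1 − cos θ)/2: cos θ = 1 − 2×0.19 = 0.620; arccos → 51.7°.
Before full moon the principal value applies: θ = 51.7°.
That fraction of the synodic month is 51.7/360 × 29.53 d ≈ 4.24 d.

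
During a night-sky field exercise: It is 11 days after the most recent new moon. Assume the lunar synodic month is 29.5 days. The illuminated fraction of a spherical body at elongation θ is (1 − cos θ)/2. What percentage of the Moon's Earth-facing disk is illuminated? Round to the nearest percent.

Phase angle: θ = 360°·(11 d)/(29.5 d) = 134.2°.
With cos θ = (-0.698), the lit fraction is (1 − (-0.698))/2 ≈ 0.849, so 85%.

85%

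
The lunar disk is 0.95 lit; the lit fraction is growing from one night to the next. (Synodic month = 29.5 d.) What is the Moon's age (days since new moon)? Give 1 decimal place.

12.6 days

From f = (1 − cos θ)/2: cos θ = 1 − 2×0.95 = -0.900; arccos → 154.2°.
The Moon is waxing (0°–180°), so θ = 154.2° directly.
Age = 29.5 × 154.2°/360° ≈ 12.63 days.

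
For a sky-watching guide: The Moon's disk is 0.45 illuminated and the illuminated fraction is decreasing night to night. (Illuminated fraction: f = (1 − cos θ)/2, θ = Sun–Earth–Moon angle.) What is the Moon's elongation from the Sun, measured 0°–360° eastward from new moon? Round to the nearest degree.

Invert f = (1 − cos θ)/2 to get cos θ = 1 − 2(0.45) = 0.100, hence θ₀ = arccos 0.100 = 84.3°.
Since the Moon is past full (waning), take the reflex angle: θ = 360° − 84.3° = 275.7°.

276°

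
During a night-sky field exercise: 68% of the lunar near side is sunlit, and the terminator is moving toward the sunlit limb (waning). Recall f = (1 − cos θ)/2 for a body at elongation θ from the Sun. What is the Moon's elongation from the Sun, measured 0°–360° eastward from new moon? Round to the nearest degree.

249°

cos θ = 1 − 2f = -0.360, giving a principal value of 111.1°.
A waning Moon lies in 180°–360°, so θ = 360° − 111.1° = 248.9°.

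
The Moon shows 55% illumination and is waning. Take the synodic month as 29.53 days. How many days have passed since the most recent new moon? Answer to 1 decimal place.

Invert f = (1 − cos θ)/2 to get cos θ = 1 − 2(0.55) = -0.100, hence θ₀ = arccos -0.100 = 95.7°.
Since the Moon is past full (waning), take the reflex angle: θ = 360° − 95.7° = 264.3°.
That fraction of the synodic month is 264.3/360 × 29.53 d ≈ 21.68 d.

21.7 days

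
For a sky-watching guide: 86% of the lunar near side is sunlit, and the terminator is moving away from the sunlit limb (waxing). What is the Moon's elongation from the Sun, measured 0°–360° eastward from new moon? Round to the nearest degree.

136°

Invert f = (1 − cos θ)/2 to get cos θ = 1 − 2(0.86) = -0.720, hence θ₀ = arccos -0.720 = 136.1°.
The Moon is waxing (0°–180°), so θ = 136.1° directly.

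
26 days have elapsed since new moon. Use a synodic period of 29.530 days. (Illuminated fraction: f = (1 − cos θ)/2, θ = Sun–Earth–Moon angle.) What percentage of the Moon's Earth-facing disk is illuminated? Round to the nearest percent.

Phase angle: θ = 360°·(26 d)/(29.530 d) = 317.0°.
With cos θ = 0.731, the lit fraction is (1 − 0.731)/2 ≈ 0.135, so 13%.

13%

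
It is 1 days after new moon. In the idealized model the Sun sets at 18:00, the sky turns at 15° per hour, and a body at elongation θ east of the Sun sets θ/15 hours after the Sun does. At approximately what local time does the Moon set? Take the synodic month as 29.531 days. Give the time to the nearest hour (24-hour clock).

19:00

The Moon has covered 1/29.531 of its cycle, so θ ≈ 360° × 1/29.531 = 12.2°.
Delay after the Sun = 12.2° / (15°/h) ≈ 0.81 h.
18:00 + 0.81 h ≈ 18:49 → 19:00 to the nearest hour.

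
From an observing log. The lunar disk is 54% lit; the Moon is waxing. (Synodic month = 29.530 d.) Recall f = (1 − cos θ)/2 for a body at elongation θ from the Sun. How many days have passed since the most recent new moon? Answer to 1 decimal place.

7.8 days

From f = (1 − cos θ)/2: cos θ = 1 − 2×0.54 = -0.080; arccos → 94.6°.
Before full moon the principal value applies: θ = 94.6°.
That fraction of the synodic month is 94.6/360 × 29.530 d ≈ 7.76 d.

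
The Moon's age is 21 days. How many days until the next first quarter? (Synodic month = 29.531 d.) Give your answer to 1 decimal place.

First quarter occurs at elongation 90°, i.e. at age 29.531 × 90/360 = 7.383 d.
Already past this cycle's first quarter; the next is at 7.383 + 29.531 = 36.914 d, so 36.914 − 21 = 15.914 days.

15.9 days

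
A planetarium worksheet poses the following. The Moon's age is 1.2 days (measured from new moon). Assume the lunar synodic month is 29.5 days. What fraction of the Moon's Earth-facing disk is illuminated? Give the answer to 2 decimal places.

0.02

Phase angle: θ = 360°·(1.2 d)/(29.5 d) = 14.6°.
Illuminated fraction = (1 − cos 14.6°)/2 = (1 − 0.968)/2 ≈ 0.016.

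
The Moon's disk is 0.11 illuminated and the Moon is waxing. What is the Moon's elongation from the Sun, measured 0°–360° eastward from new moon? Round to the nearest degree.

39°

From f = (1 − cos θ)/2: cos θ = 1 − 2×0.11 = 0.780; arccos → 38.7°.
The Moon is waxing (0°–180°), so θ = 38.7° directly.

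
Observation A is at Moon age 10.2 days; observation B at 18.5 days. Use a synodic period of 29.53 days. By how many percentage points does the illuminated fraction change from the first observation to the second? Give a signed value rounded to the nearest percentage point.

+7 pp

θ₁ = 360° × 10.2/29.53 = 124.3°, f₁ = (1 − cos θ₁)/2 = 0.782.
θ₂ = 360° × 18.5/29.53 = 225.5°, f₂ = (1 − cos θ₂)/2 = 0.850.
Change = f₂ − f₁ = +0.068 → +7 percentage points.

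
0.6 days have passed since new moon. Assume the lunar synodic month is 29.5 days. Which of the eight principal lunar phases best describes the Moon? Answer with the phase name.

new moon

At 0.6/29.5 of the cycle, θ ≈ 7° — the new moon range.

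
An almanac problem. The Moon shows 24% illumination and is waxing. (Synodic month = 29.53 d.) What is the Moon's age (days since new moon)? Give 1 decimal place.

Invert f = (1 − cos θ)/2 to get cos θ = 1 − 2(0.24) = 0.520, hence θ₀ = arccos 0.520 = 58.7°.
Waxing ⇒ before full, so θ = 58.7°.
Age = 29.53 × 58.7°/360° ≈ 4.81 days.

4.8 days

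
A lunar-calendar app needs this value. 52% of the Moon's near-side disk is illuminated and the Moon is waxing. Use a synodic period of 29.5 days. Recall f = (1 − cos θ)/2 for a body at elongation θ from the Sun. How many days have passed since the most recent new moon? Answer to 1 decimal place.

From f = (1 − cos θ)/2: cos θ = 1 − 2×0.52 = -0.040; arccos → 92.3°.
The Moon is waxing (0°–180°), so θ = 92.3° directly.
That fraction of the synodic month is 92.3/360 × 29.5 d ≈ 7.56 d.

7.6 days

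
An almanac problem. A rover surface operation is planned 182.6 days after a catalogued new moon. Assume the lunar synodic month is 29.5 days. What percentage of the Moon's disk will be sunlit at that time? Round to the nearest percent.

32%

182.6 d spans 6 complete synodic months (6 × 29.5 = 177.00 d) plus 5.60 d.
Elongation θ = 360° × 5.60/29.5 ≈ 68.3°.
With cos θ = 0.369, the lit fraction is (1 − 0.369)/2 ≈ 0.315, so 32%.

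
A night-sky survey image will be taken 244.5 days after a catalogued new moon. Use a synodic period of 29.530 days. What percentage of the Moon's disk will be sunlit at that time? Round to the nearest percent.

244.5 d spans 8 complete synodic months (8 × 29.530 = 236.24 d) plus 8.26 d.
The Moon has covered 8.26/29.530 of its cycle, so θ ≈ 360° × 8.26/29.530 = 100.7°.
cos 100.7° = (-0.186), so f = (1 − (-0.186))/2 = 0.593, so 59%.

59%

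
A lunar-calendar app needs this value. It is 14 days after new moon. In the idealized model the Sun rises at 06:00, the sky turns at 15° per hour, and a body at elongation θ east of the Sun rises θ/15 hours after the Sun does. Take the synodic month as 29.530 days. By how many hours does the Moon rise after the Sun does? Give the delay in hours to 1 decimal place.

11.4 h

The Moon has covered 14/29.530 of its cycle, so θ ≈ 360° × 14/29.530 = 170.7°.
At 15° of sky rotation per hour, 170.7° corresponds to a 11.38 h lag.
So the Moon rises 11.38 h after the Sun.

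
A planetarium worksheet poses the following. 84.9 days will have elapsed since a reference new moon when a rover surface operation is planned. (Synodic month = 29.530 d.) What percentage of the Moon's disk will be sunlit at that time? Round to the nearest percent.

15%

Reduce mod P: 84.9 − 2×29.530 = 25.84 d into the current lunation.
The Moon has covered 25.84/29.530 of its cycle, so θ ≈ 360° × 25.84/29.530 = 315.0°.
cos 315.0° = 0.707, so f = (1 − 0.707)/2 = 0.146, so 15%.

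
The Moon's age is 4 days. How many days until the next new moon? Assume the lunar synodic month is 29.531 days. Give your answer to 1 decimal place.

One full lunation from the last new moon is 29.531 d; remaining = 29.531 − 4 = 25.531 d.

25.5 days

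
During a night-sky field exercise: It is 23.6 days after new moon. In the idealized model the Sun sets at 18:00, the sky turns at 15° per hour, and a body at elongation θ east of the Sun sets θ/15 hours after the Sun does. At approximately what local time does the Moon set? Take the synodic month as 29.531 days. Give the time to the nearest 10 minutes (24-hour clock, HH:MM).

Phase angle: θ = 360°·(23.6 d)/(29.531 d) = 287.7°.
Delay after the Sun = 287.7° / (15°/h) ≈ 19.18 h.
18:00 + 19.180 h ≈ 13:11 → 13:10 to the nearest ten minutes.

13:10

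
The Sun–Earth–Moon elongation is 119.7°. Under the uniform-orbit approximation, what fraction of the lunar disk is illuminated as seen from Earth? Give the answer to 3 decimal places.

Half-versine of 119.7°: (1 − (-0.495))/2 = 0.748.

0.748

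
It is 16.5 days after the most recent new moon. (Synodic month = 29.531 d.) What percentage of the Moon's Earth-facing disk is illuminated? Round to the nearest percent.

97%

Elongation θ = 360° × 16.5/29.531 ≈ 201.1°.
cos 201.1° = (-0.933), so f = (1 − (-0.933))/2 = 0.966, so 97%.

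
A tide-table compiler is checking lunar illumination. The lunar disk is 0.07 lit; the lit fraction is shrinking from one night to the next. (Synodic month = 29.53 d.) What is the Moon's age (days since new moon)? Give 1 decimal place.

From f = (1 − cos θ)/2: cos θ = 1 − 2×0.07 = 0.860; arccos → 30.7°.
A waning Moon lies in 180°–360°, so θ = 360° − 30.7° = 329.3°.
That fraction of the synodic month is 329.3/360 × 29.53 d ≈ 27.01 d.

27.0 days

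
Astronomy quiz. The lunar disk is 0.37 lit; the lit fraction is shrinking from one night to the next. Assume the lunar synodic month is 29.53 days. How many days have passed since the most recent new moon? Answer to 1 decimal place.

23.4 days

From f = (1 − cos θ)/2: cos θ = 1 − 2×0.37 = 0.260; arccos → 74.9°.
Since the Moon is past full (waning), take the reflex angle: θ = 360° − 74.9° = 285.1°.
Age = 29.53 × 285.1°/360° ≈ 23.38 days.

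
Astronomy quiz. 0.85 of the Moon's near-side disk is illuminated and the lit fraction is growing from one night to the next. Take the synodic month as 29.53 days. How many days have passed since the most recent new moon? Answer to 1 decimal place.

11.0 days

From f = (1 − cos θ)/2: cos θ = 1 − 2×0.85 = -0.700; arccos → 134.4°.
Before full moon the principal value applies: θ = 134.4°.
Age = 29.53 × 134.4°/360° ≈ 11.03 days.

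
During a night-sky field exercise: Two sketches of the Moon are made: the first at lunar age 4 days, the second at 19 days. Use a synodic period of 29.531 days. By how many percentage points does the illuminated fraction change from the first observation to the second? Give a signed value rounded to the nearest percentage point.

+64 pp

θ₁ = 360° × 4/29.531 = 48.8°, f₁ = (1 − cos θ₁)/2 = 0.170.
θ₂ = 360° × 19/29.531 = 231.6°, f₂ = (1 − cos θ₂)/2 = 0.810.
Change = f₂ − f₁ = +0.640 → +64 percentage points.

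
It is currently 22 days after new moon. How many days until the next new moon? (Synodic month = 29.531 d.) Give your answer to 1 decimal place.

The next new moon completes the synodic month: 29.531 − 22 = 7.531 days.

7.5 days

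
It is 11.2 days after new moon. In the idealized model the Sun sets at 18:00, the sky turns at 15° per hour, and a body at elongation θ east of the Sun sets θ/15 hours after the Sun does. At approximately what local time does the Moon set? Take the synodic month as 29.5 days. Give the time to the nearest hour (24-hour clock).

03:00

The Moon has covered 11.2/29.5 of its cycle, so θ ≈ 360° × 11.2/29.5 = 136.7°.
The Moon trails the Sun by θ/15 = 136.7/15 ≈ 9.11 hours.
18:00 + 9.11 h ≈ 03:07 → 03:00 to the nearest hour.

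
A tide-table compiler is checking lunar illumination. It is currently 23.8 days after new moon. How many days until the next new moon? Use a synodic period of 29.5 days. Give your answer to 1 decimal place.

5.7 days

One full lunation from the last new moon is 29.5 d; remaining = 29.5 − 23.8 = 5.700 d.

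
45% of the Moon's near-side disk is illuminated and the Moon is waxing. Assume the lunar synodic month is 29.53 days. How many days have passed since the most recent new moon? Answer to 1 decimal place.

From f = (1 − cos θ)/2: cos θ = 1 − 2×0.45 = 0.100; arccos → 84.3°.
Waxing ⇒ before full, so θ = 84.3°.
Age = 29.53 × 84.3°/360° ≈ 6.91 days.

6.9 days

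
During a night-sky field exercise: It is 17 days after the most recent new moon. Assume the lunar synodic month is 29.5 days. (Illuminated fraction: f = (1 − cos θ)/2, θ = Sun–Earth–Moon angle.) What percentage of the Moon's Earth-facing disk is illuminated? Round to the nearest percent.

94%

The Moon has covered 17/29.5 of its cycle, so θ ≈ 360° × 17/29.5 = 207.5°.
cos 207.5° = (-0.887), so f = (1 − (-0.887))/2 = 0.944, so 94%.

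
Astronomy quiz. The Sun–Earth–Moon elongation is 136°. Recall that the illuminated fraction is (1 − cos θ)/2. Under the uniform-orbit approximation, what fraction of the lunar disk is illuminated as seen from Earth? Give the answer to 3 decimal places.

0.860

cos 136° = (-0.719), so f = (1 − (-0.719))/2 = 0.860.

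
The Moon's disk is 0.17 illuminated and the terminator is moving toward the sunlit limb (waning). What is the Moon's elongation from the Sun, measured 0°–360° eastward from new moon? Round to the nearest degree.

cos θ = 1 − 2f = 0.660, giving a principal value of 48.7°.
A waning Moon lies in 180°–360°, so θ = 360° − 48.7° = 311.3°.

311°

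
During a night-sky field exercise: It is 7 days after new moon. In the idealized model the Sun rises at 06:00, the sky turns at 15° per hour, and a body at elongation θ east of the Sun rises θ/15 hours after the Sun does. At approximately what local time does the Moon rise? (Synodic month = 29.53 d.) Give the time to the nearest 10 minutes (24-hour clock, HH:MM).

11:40

Phase angle: θ = 360°·(7 d)/(29.53 d) = 85.3°.
The Moon trails the Sun by θ/15 = 85.3/15 ≈ 5.69 hours.
06:00 + 5.689 h ≈ 11:41 → 11:40 to the nearest ten minutes.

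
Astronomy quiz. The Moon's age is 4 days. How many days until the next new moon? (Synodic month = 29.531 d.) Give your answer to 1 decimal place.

The next new moon completes the synodic month: 29.531 − 4 = 25.531 days.

25.5 days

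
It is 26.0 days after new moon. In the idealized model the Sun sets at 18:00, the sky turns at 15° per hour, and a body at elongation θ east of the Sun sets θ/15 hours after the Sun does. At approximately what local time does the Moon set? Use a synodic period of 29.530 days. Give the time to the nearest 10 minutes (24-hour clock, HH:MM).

15:10

The Moon has covered 26.0/29.530 of its cycle, so θ ≈ 360° × 26.0/29.530 = 317.0°.
The Moon trails the Sun by θ/15 = 317.0/15 ≈ 21.13 hours.
18:00 + 21.131 h ≈ 15:08 → 15:10 to the nearest ten minutes.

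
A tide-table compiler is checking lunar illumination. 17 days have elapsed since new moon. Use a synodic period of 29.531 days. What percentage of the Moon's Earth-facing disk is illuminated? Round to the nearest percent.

The Moon has covered 17/29.531 of its cycle, so θ ≈ 360° × 17/29.531 = 207.2°.
Illuminated fraction = (1 − cos 207.2°)/2 = (1 − (-0.889))/2 ≈ 0.945, so 94%.

94%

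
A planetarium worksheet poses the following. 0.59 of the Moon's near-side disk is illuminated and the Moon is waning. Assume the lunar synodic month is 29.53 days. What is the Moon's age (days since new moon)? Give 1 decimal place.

cos θ = 1 − 2f = -0.180, giving a principal value of 100.4°.
Waning ⇒ past full, so θ = 360° − 100.4° = 259.6°.
Age = 29.53 × 259.6°/360° ≈ 21.30 days.

21.3 days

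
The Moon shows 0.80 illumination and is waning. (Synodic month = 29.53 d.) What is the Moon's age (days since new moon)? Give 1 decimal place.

19.1 days

From f = (1 − cos θ)/2: cos θ = 1 − 2×0.80 = -0.600; arccos → 126.9°.
Waning ⇒ past full, so θ = 360° − 126.9° = 233.1°.
Age = 29.53 × 233.1°/360° ≈ 19.12 days.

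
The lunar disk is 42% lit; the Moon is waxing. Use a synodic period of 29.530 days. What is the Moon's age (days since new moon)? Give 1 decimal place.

6.6 days

From f = (1 − cos θ)/2: cos θ = 1 − 2×0.42 = 0.160; arccos → 80.8°.
The Moon is waxing (0°–180°), so θ = 80.8° directly.
That fraction of the synodic month is 80.8/360 × 29.530 d ≈ 6.63 d.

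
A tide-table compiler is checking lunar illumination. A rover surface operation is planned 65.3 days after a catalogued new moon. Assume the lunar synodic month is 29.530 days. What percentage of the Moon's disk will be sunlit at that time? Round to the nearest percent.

38%

65.3/29.530 = 2.211 lunations, so 2 complete cycles and 6.24 d into the next.
Phase angle: θ = 360°·(6.24 d)/(29.530 d) = 76.1°.
With cos θ = 0.241, the lit fraction is (1 − 0.241)/2 ≈ 0.380, so 38%.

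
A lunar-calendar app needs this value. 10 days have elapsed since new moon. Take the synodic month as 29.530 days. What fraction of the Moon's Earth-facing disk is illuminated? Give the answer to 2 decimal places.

0.76

Elongation θ = 360° × 10/29.530 ≈ 121.9°.
Illuminated fraction = (1 − cos 121.9°)/2 = (1 − (-0.529))/2 ≈ 0.764.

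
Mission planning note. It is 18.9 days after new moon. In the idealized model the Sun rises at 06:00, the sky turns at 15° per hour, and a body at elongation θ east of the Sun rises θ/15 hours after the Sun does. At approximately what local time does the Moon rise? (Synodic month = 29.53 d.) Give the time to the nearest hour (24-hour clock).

The Moon has covered 18.9/29.53 of its cycle, so θ ≈ 360° × 18.9/29.53 = 230.4°.
The Moon trails the Sun by θ/15 = 230.4/15 ≈ 15.36 hours.
06:00 + 15.36 h ≈ 21:22 → 21:00 to the nearest hour.

21:00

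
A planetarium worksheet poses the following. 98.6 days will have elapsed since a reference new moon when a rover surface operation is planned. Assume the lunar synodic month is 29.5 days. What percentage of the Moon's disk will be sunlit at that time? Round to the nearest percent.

98.6/29.5 = 3.342 lunations, so 3 complete cycles and 10.10 d into the next.
The Moon has covered 10.10/29.5 of its cycle, so θ ≈ 360° × 10.10/29.5 = 123.3°.
With cos θ = (-0.548), the lit fraction is (1 − (-0.548))/2 ≈ 0.774, so 77%.

77%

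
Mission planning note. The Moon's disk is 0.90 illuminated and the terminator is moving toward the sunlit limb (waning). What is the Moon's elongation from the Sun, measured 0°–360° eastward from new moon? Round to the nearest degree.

217°

cos θ = 1 − 2f = -0.800, giving a principal value of 143.1°.
A waning Moon lies in 180°–360°, so θ = 360° − 143.1° = 216.9°.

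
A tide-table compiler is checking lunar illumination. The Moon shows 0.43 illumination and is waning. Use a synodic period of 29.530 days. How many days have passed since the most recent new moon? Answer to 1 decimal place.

22.8 days

Invert f = (1 − cos θ)/2 to get cos θ = 1 − 2(0.43) = 0.140, hence θ₀ = arccos 0.140 = 82.0°.
Since the Moon is past full (waning), take the reflex angle: θ = 360° − 82.0° = 278.0°.
That fraction of the synodic month is 278.0/360 × 29.530 d ≈ 22.81 d.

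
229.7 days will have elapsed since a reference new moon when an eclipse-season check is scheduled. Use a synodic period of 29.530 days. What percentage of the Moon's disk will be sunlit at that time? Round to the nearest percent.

229.7 d spans 7 complete synodic months (7 × 29.530 = 206.71 d) plus 22.99 d.
Phase angle: θ = 360°·(22.99 d)/(29.530 d) = 280.3°.
Illuminated fraction = (1 − cos 280.3°)/2 = (1 − 0.178)/2 ≈ 0.411, so 41%.

41%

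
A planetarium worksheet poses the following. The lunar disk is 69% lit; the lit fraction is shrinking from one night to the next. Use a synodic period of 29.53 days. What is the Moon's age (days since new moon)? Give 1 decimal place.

Invert f = (1 − cos θ)/2 to get cos θ = 1 − 2(0.69) = -0.380, hence θ₀ = arccos -0.380 = 112.3°.
A waning Moon lies in 180°–360°, so θ = 360° − 112.3° = 247.7°.
At 360°/29.53 d per day, 247.7° corresponds to 20.32 days.

20.3 days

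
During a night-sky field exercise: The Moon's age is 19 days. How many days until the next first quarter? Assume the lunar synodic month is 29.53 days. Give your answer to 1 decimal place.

17.9 days

First quarter is 0.25 of the way through the cycle: age 0.25 × 29.53 = 7.383 d.
This lunation's first quarter (7.383 d) has passed, so add one period: 36.913 − 19 = 17.913 days.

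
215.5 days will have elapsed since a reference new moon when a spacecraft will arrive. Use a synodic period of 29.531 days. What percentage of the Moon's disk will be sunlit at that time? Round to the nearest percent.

65%

215.5/29.531 = 7.297 lunations, so 7 complete cycles and 8.78 d into the next.
Elongation θ = 360° × 8.78/29.531 ≈ 107.1°.
Illuminated fraction = (1 − cos 107.1°)/2 = (1 − (-0.294))/2 ≈ 0.647, so 65%.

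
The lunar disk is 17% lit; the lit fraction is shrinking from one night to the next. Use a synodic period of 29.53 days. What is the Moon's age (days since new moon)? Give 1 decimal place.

From f = (1 − cos θ)/2: cos θ = 1 − 2×0.17 = 0.660; arccos → 48.7°.
A waning Moon lies in 180°–360°, so θ = 360° − 48.7° = 311.3°.
Age = 29.53 × 311.3°/360° ≈ 25.54 days.

25.5 days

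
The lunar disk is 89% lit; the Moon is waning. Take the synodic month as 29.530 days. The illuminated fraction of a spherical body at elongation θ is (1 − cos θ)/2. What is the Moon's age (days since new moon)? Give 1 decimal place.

cos θ = 1 − 2f = -0.780, giving a principal value of 141.3°.
Since the Moon is past full (waning), take the reflex angle: θ = 360° − 141.3° = 218.7°.
At 360°/29.530 d per day, 218.7° corresponds to 17.94 days.

17.9 days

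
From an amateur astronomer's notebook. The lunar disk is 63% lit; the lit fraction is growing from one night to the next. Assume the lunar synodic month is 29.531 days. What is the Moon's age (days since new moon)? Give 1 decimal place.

cos θ = 1 − 2f = -0.260, giving a principal value of 105.1°.
Before full moon the principal value applies: θ = 105.1°.
That fraction of the synodic month is 105.1/360 × 29.531 d ≈ 8.62 d.

8.6 days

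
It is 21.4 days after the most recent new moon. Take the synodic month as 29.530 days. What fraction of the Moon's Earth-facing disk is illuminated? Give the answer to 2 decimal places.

Elongation θ = 360° × 21.4/29.530 ≈ 260.9°.
Illuminated fraction = (1 − cos 260.9°)/2 = (1 − (-0.158))/2 ≈ 0.579.

0.58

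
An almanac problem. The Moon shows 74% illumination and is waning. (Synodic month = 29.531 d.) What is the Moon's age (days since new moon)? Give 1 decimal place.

cos θ = 1 − 2f = -0.480, giving a principal value of 118.7°.
A waning Moon lies in 180°–360°, so θ = 360° − 118.7° = 241.3°.
That fraction of the synodic month is 241.3/360 × 29.531 d ≈ 19.80 d.

19.8 days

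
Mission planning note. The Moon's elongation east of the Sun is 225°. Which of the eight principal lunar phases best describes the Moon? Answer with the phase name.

225° lies in the waning gibbous sector of the 8-phase cycle.

waning gibbous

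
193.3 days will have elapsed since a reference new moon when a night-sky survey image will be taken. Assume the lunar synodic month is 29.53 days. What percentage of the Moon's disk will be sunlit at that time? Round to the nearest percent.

193.3 d spans 6 complete synodic months (6 × 29.53 = 177.18 d) plus 16.12 d.
Phase angle: θ = 360°·(16.12 d)/(29.53 d) = 196.5°.
cos 196.5° = (-0.959), so f = (1 − (-0.959))/2 = 0.979, so 98%.

98%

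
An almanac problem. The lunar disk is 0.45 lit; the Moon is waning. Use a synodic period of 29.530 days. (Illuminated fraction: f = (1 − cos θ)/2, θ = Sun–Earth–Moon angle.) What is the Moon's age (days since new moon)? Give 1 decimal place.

22.6 days

cos θ = 1 − 2f = 0.100, giving a principal value of 84.3°.
Since the Moon is past full (waning), take the reflex angle: θ = 360° − 84.3° = 275.7°.
That fraction of the synodic month is 275.7/360 × 29.530 d ≈ 22.62 d.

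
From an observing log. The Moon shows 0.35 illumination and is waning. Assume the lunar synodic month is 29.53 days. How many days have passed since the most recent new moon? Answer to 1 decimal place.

23.6 days

Invert f = (1 − cos θ)/2 to get cos θ = 1 − 2(0.35) = 0.300, hence θ₀ = arccos 0.300 = 72.5°.
Waning ⇒ past full, so θ = 360° − 72.5° = 287.5°.
Age = 29.53 × 287.5°/360° ≈ 23.58 days.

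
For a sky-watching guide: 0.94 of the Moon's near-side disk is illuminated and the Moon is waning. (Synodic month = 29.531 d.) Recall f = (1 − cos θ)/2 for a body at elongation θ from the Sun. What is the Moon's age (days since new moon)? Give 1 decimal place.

17.1 days

cos θ = 1 − 2f = -0.880, giving a principal value of 151.6°.
A waning Moon lies in 180°–360°, so θ = 360° − 151.6° = 208.4°.
That fraction of the synodic month is 208.4/360 × 29.531 d ≈ 17.09 d.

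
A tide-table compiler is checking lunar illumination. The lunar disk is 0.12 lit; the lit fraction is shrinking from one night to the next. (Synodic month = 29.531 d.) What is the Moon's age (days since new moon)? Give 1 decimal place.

Invert f = (1 − cos θ)/2 to get cos θ = 1 − 2(0.12) = 0.760, hence θ₀ = arccos 0.760 = 40.5°.
Since the Moon is past full (waning), take the reflex angle: θ = 360° − 40.5° = 319.5°.
At 360°/29.531 d per day, 319.5° corresponds to 26.21 days.

26.2 days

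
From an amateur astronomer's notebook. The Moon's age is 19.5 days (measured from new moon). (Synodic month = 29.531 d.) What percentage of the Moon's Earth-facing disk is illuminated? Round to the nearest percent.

Phase angle: θ = 360°·(19.5 d)/(29.531 d) = 237.7°.
With cos θ = (-0.534), the lit fraction is (1 − (-0.534))/2 ≈ 0.767, so 77%.

77%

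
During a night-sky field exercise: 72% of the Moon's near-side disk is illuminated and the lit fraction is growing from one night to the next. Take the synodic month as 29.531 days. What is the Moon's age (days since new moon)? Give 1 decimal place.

9.5 days

From f = (1 − cos θ)/2: cos θ = 1 − 2×0.72 = -0.440; arccos → 116.1°.
Before full moon the principal value applies: θ = 116.1°.
Age = 29.531 × 116.1°/360° ≈ 9.52 days.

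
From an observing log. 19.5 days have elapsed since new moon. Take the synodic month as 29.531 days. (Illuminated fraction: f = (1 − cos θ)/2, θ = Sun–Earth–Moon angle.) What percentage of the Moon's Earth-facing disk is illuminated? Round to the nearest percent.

77%

Elongation θ = 360° × 19.5/29.531 ≈ 237.7°.
With cos θ = (-0.534), the lit fraction is (1 − (-0.534))/2 ≈ 0.767, so 77%.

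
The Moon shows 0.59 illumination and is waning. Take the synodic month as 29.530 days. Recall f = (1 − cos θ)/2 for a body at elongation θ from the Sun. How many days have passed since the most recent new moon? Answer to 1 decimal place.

From f = (1 − cos θ)/2: cos θ = 1 − 2×0.59 = -0.180; arccos → 100.4°.
A waning Moon lies in 180°–360°, so θ = 360° − 100.4° = 259.6°.
Age = 29.530 × 259.6°/360° ≈ 21.30 days.

21.3 days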